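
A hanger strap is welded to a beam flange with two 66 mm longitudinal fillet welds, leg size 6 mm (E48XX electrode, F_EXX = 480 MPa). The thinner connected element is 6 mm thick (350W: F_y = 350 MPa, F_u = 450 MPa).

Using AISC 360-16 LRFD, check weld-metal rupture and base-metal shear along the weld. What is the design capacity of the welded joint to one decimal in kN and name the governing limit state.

Weld metal: throat = 0.707×6 = 4.242 mm, L = 2×66 = 132 mm. φR_n = 0.75 × 0.6 × 480 × 4.242 × 132 = 120.9 kN.
Base metal shear (6 mm plate): yield φR_n = 1.0×0.6×350×6×132 = 166.3 kN; rupture φR_n = 0.75×0.6×450×6×132 = 160.4 kN; take 160.4 kN (rupture).
Governing: min(120.9, 160.4) = 120.9 kN → weld metal.

120.9 kN (weld metal governs)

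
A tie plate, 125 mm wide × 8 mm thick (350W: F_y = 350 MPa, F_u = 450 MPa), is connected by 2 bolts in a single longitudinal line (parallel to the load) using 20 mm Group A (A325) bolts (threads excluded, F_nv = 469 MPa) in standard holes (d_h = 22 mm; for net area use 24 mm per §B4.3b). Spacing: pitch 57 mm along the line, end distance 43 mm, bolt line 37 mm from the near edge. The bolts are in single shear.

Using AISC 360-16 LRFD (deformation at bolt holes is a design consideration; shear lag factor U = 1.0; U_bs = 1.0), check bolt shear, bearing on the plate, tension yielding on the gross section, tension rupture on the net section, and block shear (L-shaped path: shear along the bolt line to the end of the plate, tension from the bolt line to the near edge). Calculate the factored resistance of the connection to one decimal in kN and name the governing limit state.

171.2 kN (block shear governs)

Bolt shear: A_b = π(20)²/4 = 314.16 mm². φR_n = 0.75 × 469 × 314.16 × 2 × 1 = 221.0 kN.
Bearing (8 mm plate, F_u = 450 MPa): end bolts L_c = 43 − 22/2 = 32, R_n = min(1.2×32×8×450, 2.4×20×8×450) = 138.24 kN/bolt; interior L_c = 57 − 22 = 35, R_n = 151.2 kN/bolt. φR_n = 0.75 × (1×138.24 + 1×151.2) = 217.1 kN.
Tension yield (gross): A_g = 125×8 = 1000 mm². φR_n = 0.90 × 350 × 1000 = 315.0 kN.
Tension rupture (net): A_n = (125 − 1×24)×8 = 808 mm² (U = 1.0, A_e = A_n). φR_n = 0.75 × 450 × 808 = 272.7 kN.
Block shear: shear path 1×[43+1×57] = 1×100 mm, A_gv = 800, A_nv = 1×(100 − 1.5×24)×8 = 512 mm²; tension to near edge: (37 − 0.5×24)×8 = 200 mm². R_n = min(0.6×450×512, 0.6×350×800) + 1.0×450×200 = min(138.24, 168) + 90 = 228.24 kN. φR_n = 0.75 × 228.24 = 171.2 kN.
Governing: min(221.0, 217.1, 315.0, 272.7, 171.2) = 171.2 kN → block shear.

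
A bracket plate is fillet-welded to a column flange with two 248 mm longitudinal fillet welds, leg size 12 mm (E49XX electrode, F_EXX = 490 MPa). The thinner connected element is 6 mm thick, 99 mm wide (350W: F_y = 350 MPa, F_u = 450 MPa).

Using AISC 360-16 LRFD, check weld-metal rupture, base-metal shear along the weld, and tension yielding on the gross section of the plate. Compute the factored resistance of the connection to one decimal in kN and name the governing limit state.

Weld metal: throat = 0.707×12 = 8.484 mm, L = 2×248 = 496 mm. φR_n = 0.75 × 0.6 × 490 × 8.484 × 496 = 927.9 kN.
Base metal shear (6 mm plate): yield φR_n = 1.0×0.6×350×6×496 = 625.0 kN; rupture φR_n = 0.75×0.6×450×6×496 = 602.6 kN; take 602.6 kN (rupture).
Tension yield (gross): A_g = 99×6 = 594 mm². φR_n = 0.90 × 350 × 594 = 187.1 kN.
Governing: min(927.9, 602.6, 187.1) = 187.1 kN → gross-section yield.

187.1 kN (gross-section yield governs)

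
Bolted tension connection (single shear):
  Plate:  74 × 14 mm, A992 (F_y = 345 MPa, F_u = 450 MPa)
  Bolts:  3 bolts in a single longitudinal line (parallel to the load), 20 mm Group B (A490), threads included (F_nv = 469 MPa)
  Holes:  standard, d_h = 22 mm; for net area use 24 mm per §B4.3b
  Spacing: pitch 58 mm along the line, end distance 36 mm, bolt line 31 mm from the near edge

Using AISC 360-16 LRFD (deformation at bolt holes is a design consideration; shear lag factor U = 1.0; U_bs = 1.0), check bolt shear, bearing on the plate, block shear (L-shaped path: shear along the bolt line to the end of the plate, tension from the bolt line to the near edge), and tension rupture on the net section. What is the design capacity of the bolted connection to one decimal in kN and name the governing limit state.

236.3 kN (net-section rupture governs)

Bolt shear: A_b = π(20)²/4 = 314.16 mm². φR_n = 0.75 × 469 × 314.16 × 3 × 1 = 331.5 kN.
Bearing (14 mm plate, F_u = 450 MPa): end bolts L_c = 36 − 22/2 = 25, R_n = min(1.2×25×14×450, 2.4×20×14×450) = 189 kN/bolt; interior L_c = 58 − 22 = 36, R_n = 272.16 kN/bolt. φR_n = 0.75 × (1×189 + 2×272.16) = 550.0 kN.
Block shear: shear path 1×[36+2×58] = 1×152 mm, A_gv = 2128, A_nv = 1×(152 − 2.5×24)×14 = 1288 mm²; tension to near edge: (31 − 0.5×24)×14 = 266 mm². R_n = min(0.6×450×1288, 0.6×345×2128) + 1.0×450×266 = min(347.76, 440.5) + 119.7 = 467.46 kN. φR_n = 0.75 × 467.46 = 350.6 kN.
Tension rupture (net): A_n = (74 − 1×24)×14 = 700 mm² (U = 1.0, A_e = A_n). φR_n = 0.75 × 450 × 700 = 236.3 kN.
Governing: min(331.5, 550.0, 350.6, 236.3) = 236.3 kN → net-section rupture.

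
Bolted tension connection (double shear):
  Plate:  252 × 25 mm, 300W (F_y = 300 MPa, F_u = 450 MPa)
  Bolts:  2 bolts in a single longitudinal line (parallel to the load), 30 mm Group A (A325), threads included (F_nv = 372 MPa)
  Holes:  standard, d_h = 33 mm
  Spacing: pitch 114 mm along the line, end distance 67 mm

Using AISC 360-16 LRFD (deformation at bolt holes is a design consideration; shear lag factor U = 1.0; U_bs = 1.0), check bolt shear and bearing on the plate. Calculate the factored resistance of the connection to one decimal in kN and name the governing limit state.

Bolt shear: A_b = π(30)²/4 = 706.86 mm². φR_n = 0.75 × 372 × 706.86 × 2 × 2 = 788.9 kN.
Bearing (25 mm plate, F_u = 450 MPa): end bolts L_c = 67 − 33/2 = 50.5, R_n = min(1.2×50.5×25×450, 2.4×30×25×450) = 681.75 kN/bolt; interior L_c = 114 − 33 = 81, R_n = 810 kN/bolt. φR_n = 0.75 × (1×681.75 + 1×810) = 1118.8 kN.
Governing: min(788.9, 1118.8) = 788.9 kN → bolt shear.

788.9 kN (bolt shear governs)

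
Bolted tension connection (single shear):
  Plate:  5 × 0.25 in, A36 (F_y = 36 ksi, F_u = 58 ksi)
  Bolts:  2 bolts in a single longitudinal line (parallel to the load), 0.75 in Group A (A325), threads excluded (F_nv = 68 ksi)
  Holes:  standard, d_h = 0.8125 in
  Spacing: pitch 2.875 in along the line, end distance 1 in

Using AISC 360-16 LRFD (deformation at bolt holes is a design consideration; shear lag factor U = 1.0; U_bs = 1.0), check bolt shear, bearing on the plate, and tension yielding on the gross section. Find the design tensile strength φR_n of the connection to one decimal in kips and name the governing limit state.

Bolt shear: A_b = π(0.75)²/4 = 0.44179 in². φR_n = 0.75 × 68 × 0.44179 × 2 × 1 = 45.1 kips.
Bearing (0.25 in plate, F_u = 58 ksi): end bolts L_c = 1 − 0.8125/2 = 0.59375, R_n = min(1.2×0.59375×0.25×58, 2.4×0.75×0.25×58) = 10.331 kips/bolt; interior L_c = 2.875 − 0.8125 = 2.0625, R_n = 26.1 kips/bolt. φR_n = 0.75 × (1×10.331 + 1×26.1) = 27.3 kips.
Tension yield (gross): A_g = 5×0.25 = 1.25 in². φR_n = 0.90 × 36 × 1.25 = 40.5 kips.
Governing: min(45.1, 27.3, 40.5) = 27.3 kips → bearing.

27.3 kips (bearing governs)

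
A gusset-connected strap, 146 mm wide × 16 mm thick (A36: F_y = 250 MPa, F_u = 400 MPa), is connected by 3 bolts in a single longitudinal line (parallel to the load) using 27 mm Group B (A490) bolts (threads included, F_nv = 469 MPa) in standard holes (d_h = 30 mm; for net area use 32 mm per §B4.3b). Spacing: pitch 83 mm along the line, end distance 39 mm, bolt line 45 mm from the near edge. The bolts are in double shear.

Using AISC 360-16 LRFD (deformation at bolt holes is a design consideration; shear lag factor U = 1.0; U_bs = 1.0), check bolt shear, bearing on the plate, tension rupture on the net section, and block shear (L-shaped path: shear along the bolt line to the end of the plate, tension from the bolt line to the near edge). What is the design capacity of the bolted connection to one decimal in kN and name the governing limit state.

499.2 kN (block shear governs)

Bolt shear: A_b = π(27)²/4 = 572.56 mm². φR_n = 0.75 × 469 × 572.56 × 3 × 2 = 1208.4 kN.
Bearing (16 mm plate, F_u = 400 MPa): end bolts L_c = 39 − 30/2 = 24, R_n = min(1.2×24×16×400, 2.4×27×16×400) = 184.32 kN/bolt; interior L_c = 83 − 30 = 53, R_n = 407.04 kN/bolt. φR_n = 0.75 × (1×184.32 + 2×407.04) = 748.8 kN.
Tension rupture (net): A_n = (146 − 1×32)×16 = 1824 mm² (U = 1.0, A_e = A_n). φR_n = 0.75 × 400 × 1824 = 547.2 kN.
Block shear: shear path 1×[39+2×83] = 1×205 mm, A_gv = 3280, A_nv = 1×(205 − 2.5×32)×16 = 2000 mm²; tension to near edge: (45 − 0.5×32)×16 = 464 mm². R_n = min(0.6×400×2000, 0.6×250×3280) + 1.0×400×464 = min(480, 492) + 185.6 = 665.6 kN. φR_n = 0.75 × 665.6 = 499.2 kN.
Governing: min(1208.4, 748.8, 547.2, 499.2) = 499.2 kN → block shear.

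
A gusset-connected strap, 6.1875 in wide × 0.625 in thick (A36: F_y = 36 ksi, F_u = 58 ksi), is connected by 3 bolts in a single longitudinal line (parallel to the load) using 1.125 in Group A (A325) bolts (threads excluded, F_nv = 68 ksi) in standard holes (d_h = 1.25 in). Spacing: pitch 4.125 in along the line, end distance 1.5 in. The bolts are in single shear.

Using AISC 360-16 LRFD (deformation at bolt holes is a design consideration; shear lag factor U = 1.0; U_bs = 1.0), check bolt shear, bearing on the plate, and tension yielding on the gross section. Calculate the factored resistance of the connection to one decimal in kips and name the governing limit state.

Bolt shear: A_b = π(1.125)²/4 = 0.99402 in². φR_n = 0.75 × 68 × 0.99402 × 3 × 1 = 152.1 kips.
Bearing (0.625 in plate, F_u = 58 ksi): end bolts L_c = 1.5 − 1.25/2 = 0.875, R_n = min(1.2×0.875×0.625×58, 2.4×1.125×0.625×58) = 38.063 kips/bolt; interior L_c = 4.125 − 1.25 = 2.875, R_n = 97.875 kips/bolt. φR_n = 0.75 × (1×38.063 + 2×97.875) = 175.4 kips.
Tension yield (gross): A_g = 6.1875×0.625 = 3.8672 in². φR_n = 0.90 × 36 × 3.8672 = 125.3 kips.
Governing: min(152.1, 175.4, 125.3) = 125.3 kips → gross-section yield.

125.3 kips (gross-section yield governs)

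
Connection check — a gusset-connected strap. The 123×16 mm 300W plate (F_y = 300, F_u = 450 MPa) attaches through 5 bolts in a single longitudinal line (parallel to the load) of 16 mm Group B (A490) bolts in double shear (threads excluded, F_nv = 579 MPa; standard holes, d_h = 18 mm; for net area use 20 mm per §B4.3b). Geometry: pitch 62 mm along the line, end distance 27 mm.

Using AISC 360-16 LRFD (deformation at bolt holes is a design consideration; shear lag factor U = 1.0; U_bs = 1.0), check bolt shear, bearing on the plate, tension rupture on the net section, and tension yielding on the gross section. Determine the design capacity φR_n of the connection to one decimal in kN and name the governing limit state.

Bolt shear: A_b = π(16)²/4 = 201.06 mm². φR_n = 0.75 × 579 × 201.06 × 5 × 2 = 873.1 kN.
Bearing (16 mm plate, F_u = 450 MPa): end bolts L_c = 27 − 18/2 = 18, R_n = min(1.2×18×16×450, 2.4×16×16×450) = 155.52 kN/bolt; interior L_c = 62 − 18 = 44, R_n = 276.48 kN/bolt. φR_n = 0.75 × (1×155.52 + 4×276.48) = 946.1 kN.
Tension rupture (net): A_n = (123 − 1×20)×16 = 1648 mm² (U = 1.0, A_e = A_n). φR_n = 0.75 × 450 × 1648 = 556.2 kN.
Tension yield (gross): A_g = 123×16 = 1968 mm². φR_n = 0.90 × 300 × 1968 = 531.4 kN.
Governing: min(873.1, 946.1, 556.2, 531.4) = 531.4 kN → gross-section yield.

531.4 kN (gross-section yield governs)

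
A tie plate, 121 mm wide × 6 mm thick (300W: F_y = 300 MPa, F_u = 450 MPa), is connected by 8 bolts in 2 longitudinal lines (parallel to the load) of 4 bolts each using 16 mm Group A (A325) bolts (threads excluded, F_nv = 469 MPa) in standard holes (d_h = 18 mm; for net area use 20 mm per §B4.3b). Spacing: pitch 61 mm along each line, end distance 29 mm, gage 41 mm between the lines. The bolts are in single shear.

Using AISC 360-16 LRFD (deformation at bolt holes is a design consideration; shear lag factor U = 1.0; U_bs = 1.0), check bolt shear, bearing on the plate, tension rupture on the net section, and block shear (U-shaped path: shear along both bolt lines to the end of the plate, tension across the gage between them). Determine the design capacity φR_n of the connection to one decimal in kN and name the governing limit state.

164.0 kN (net-section rupture governs)

Bolt shear: A_b = π(16)²/4 = 201.06 mm². φR_n = 0.75 × 469 × 201.06 × 8 × 1 = 565.8 kN.
Bearing (6 mm plate, F_u = 450 MPa): end bolts L_c = 29 − 18/2 = 20, R_n = min(1.2×20×6×450, 2.4×16×6×450) = 64.8 kN/bolt; interior L_c = 61 − 18 = 43, R_n = 103.68 kN/bolt. φR_n = 0.75 × (2×64.8 + 6×103.68) = 563.8 kN.
Tension rupture (net): A_n = (121 − 2×20)×6 = 486 mm² (U = 1.0, A_e = A_n). φR_n = 0.75 × 450 × 486 = 164.0 kN.
Block shear: shear path 2×[29+3×61] = 2×212 mm, A_gv = 2544, A_nv = 2×(212 − 3.5×20)×6 = 1704 mm²; tension across gage: (41 − 1×20)×6 = 126 mm². R_n = min(0.6×450×1704, 0.6×300×2544) + 1.0×450×126 = min(460.08, 457.92) + 56.7 = 514.62 kN. φR_n = 0.75 × 514.62 = 386.0 kN.
Governing: min(565.8, 563.8, 164.0, 386.0) = 164.0 kN → net-section rupture.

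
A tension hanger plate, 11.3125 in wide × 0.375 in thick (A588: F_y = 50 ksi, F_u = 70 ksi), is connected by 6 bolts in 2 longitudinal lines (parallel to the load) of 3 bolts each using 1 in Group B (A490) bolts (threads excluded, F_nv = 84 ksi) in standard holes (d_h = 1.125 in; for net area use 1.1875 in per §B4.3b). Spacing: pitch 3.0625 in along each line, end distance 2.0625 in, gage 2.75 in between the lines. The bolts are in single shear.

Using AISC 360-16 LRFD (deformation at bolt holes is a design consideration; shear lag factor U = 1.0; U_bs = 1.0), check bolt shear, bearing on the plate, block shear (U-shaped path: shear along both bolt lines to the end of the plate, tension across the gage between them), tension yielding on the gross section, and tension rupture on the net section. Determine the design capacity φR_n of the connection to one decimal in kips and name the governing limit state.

Bolt shear: A_b = π(1)²/4 = 0.7854 in². φR_n = 0.75 × 84 × 0.7854 × 6 × 1 = 296.9 kips.
Bearing (0.375 in plate, F_u = 70 ksi): end bolts L_c = 2.0625 − 1.125/2 = 1.5, R_n = min(1.2×1.5×0.375×70, 2.4×1×0.375×70) = 47.25 kips/bolt; interior L_c = 3.0625 − 1.125 = 1.9375, R_n = 61.031 kips/bolt. φR_n = 0.75 × (2×47.25 + 4×61.031) = 254.0 kips.
Block shear: shear path 2×[2.0625+2×3.0625] = 2×8.1875 in, A_gv = 6.1406, A_nv = 2×(8.1875 − 2.5×1.1875)×0.375 = 3.9141 in²; tension across gage: (2.75 − 1×1.1875)×0.375 = 0.58594 in². R_n = min(0.6×70×3.9141, 0.6×50×6.1406) + 1.0×70×0.58594 = min(164.39, 184.22) + 41.016 = 205.41 kips. φR_n = 0.75 × 205.41 = 154.1 kips.
Tension yield (gross): A_g = 11.3125×0.375 = 4.2422 in². φR_n = 0.90 × 50 × 4.2422 = 190.9 kips.
Tension rupture (net): A_n = (11.3125 − 2×1.1875)×0.375 = 3.3516 in² (U = 1.0, A_e = A_n). φR_n = 0.75 × 70 × 3.3516 = 176.0 kips.
Governing: min(296.9, 254.0, 154.1, 190.9, 176.0) = 154.1 kips → block shear.

154.1 kips (block shear governs)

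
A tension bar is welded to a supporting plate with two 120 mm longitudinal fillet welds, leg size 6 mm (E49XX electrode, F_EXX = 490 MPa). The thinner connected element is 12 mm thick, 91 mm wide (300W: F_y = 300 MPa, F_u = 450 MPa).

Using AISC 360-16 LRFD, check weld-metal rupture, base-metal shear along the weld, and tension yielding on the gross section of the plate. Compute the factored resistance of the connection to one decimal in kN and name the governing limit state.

224.5 kN (weld metal governs)

Weld metal: throat = 0.707×6 = 4.242 mm, L = 2×120 = 240 mm. φR_n = 0.75 × 0.6 × 490 × 4.242 × 240 = 224.5 kN.
Base metal shear (12 mm plate): yield φR_n = 1.0×0.6×300×12×240 = 518.4 kN; rupture φR_n = 0.75×0.6×450×12×240 = 583.2 kN; take 518.4 kN (yield).
Tension yield (gross): A_g = 91×12 = 1092 mm². φR_n = 0.90 × 300 × 1092 = 294.8 kN.
Governing: min(224.5, 518.4, 294.8) = 224.5 kN → weld metal.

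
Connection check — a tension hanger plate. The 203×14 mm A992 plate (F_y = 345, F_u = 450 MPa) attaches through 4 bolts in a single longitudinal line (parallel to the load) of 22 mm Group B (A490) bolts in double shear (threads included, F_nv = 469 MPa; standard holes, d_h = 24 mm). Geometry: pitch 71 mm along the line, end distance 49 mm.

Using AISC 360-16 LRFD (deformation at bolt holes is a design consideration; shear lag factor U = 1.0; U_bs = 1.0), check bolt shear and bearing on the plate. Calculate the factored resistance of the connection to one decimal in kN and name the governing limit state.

Bolt shear: A_b = π(22)²/4 = 380.13 mm². φR_n = 0.75 × 469 × 380.13 × 4 × 2 = 1069.7 kN.
Bearing (14 mm plate, F_u = 450 MPa): end bolts L_c = 49 − 24/2 = 37, R_n = min(1.2×37×14×450, 2.4×22×14×450) = 279.72 kN/bolt; interior L_c = 71 − 24 = 47, R_n = 332.64 kN/bolt. φR_n = 0.75 × (1×279.72 + 3×332.64) = 958.2 kN.
Governing: min(1069.7, 958.2) = 958.2 kN → bearing.

958.2 kN (bearing governs)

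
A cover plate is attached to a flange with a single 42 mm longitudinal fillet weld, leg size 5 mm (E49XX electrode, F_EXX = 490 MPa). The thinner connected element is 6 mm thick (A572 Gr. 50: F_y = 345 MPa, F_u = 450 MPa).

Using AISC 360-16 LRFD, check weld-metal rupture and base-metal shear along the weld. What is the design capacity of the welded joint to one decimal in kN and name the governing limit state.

Weld metal: throat = 0.707×5 = 3.535 mm, L = 42 mm. φR_n = 0.75 × 0.6 × 490 × 3.535 × 42 = 32.7 kN.
Base metal shear (6 mm plate): yield φR_n = 1.0×0.6×345×6×42 = 52.2 kN; rupture φR_n = 0.75×0.6×450×6×42 = 51.0 kN; take 51.0 kN (rupture).
Governing: min(32.7, 51.0) = 32.7 kN → weld metal.

32.7 kN (weld metal governs)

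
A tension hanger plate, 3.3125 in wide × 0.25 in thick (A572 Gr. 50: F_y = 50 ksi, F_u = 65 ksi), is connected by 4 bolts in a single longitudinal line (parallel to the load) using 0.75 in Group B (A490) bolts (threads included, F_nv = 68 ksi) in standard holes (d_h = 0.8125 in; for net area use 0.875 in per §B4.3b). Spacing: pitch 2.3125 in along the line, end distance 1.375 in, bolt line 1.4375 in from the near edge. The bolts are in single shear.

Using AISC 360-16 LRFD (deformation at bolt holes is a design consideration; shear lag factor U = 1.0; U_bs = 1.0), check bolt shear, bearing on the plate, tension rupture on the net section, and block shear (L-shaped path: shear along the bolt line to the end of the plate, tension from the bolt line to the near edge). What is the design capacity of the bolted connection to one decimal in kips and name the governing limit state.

29.7 kips (net-section rupture governs)

Bolt shear: A_b = π(0.75)²/4 = 0.44179 in². φR_n = 0.75 × 68 × 0.44179 × 4 × 1 = 90.1 kips.
Bearing (0.25 in plate, F_u = 65 ksi): end bolts L_c = 1.375 − 0.8125/2 = 0.96875, R_n = min(1.2×0.96875×0.25×65, 2.4×0.75×0.25×65) = 18.891 kips/bolt; interior L_c = 2.3125 − 0.8125 = 1.5, R_n = 29.25 kips/bolt. φR_n = 0.75 × (1×18.891 + 3×29.25) = 80.0 kips.
Tension rupture (net): A_n = (3.3125 − 1×0.875)×0.25 = 0.60938 in² (U = 1.0, A_e = A_n). φR_n = 0.75 × 65 × 0.60938 = 29.7 kips.
Block shear: shear path 1×[1.375+3×2.3125] = 1×8.3125 in, A_gv = 2.0781, A_nv = 1×(8.3125 − 3.5×0.875)×0.25 = 1.3125 in²; tension to near edge: (1.4375 − 0.5×0.875)×0.25 = 0.25 in². R_n = min(0.6×65×1.3125, 0.6×50×2.0781) + 1.0×65×0.25 = min(51.188, 62.343) + 16.25 = 67.438 kips. φR_n = 0.75 × 67.438 = 50.6 kips.
Governing: min(90.1, 80.0, 29.7, 50.6) = 29.7 kips → net-section rupture.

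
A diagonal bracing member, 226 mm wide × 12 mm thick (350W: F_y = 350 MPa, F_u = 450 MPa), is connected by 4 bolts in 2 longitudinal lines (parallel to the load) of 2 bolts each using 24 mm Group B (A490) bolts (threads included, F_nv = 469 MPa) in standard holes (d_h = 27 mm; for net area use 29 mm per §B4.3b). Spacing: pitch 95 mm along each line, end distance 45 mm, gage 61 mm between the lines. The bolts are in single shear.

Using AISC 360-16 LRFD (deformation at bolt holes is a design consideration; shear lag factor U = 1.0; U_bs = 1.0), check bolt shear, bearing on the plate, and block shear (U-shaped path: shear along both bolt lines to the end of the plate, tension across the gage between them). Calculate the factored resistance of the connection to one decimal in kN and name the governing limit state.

598.6 kN (block shear governs)

Bolt shear: A_b = π(24)²/4 = 452.39 mm². φR_n = 0.75 × 469 × 452.39 × 4 × 1 = 636.5 kN.
Bearing (12 mm plate, F_u = 450 MPa): end bolts L_c = 45 − 27/2 = 31.5, R_n = min(1.2×31.5×12×450, 2.4×24×12×450) = 204.12 kN/bolt; interior L_c = 95 − 27 = 68, R_n = 311.04 kN/bolt. φR_n = 0.75 × (2×204.12 + 2×311.04) = 772.7 kN.
Block shear: shear path 2×[45+1×95] = 2×140 mm, A_gv = 3360, A_nv = 2×(140 − 1.5×29)×12 = 2316 mm²; tension across gage: (61 − 1×29)×12 = 384 mm². R_n = min(0.6×450×2316, 0.6×350×3360) + 1.0×450×384 = min(625.32, 705.6) + 172.8 = 798.12 kN. φR_n = 0.75 × 798.12 = 598.6 kN.
Governing: min(636.5, 772.7, 598.6) = 598.6 kN → block shear.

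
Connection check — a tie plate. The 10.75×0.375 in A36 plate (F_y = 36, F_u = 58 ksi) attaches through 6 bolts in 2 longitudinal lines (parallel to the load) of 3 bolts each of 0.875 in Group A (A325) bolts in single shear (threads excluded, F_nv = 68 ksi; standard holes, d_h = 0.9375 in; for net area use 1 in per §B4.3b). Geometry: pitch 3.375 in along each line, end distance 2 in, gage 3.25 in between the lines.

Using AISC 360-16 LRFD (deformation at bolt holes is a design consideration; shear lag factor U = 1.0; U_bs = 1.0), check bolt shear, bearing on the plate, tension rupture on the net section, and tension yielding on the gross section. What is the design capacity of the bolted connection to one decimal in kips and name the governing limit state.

130.6 kips (gross-section yield governs)

Bolt shear: A_b = π(0.875)²/4 = 0.60132 in². φR_n = 0.75 × 68 × 0.60132 × 6 × 1 = 184.0 kips.
Bearing (0.375 in plate, F_u = 58 ksi): end bolts L_c = 2 − 0.9375/2 = 1.53125, R_n = min(1.2×1.53125×0.375×58, 2.4×0.875×0.375×58) = 39.966 kips/bolt; interior L_c = 3.375 − 0.9375 = 2.4375, R_n = 45.675 kips/bolt. φR_n = 0.75 × (2×39.966 + 4×45.675) = 197.0 kips.
Tension rupture (net): A_n = (10.75 − 2×1)×0.375 = 3.2813 in² (U = 1.0, A_e = A_n). φR_n = 0.75 × 58 × 3.2813 = 142.7 kips.
Tension yield (gross): A_g = 10.75×0.375 = 4.0313 in². φR_n = 0.90 × 36 × 4.0313 = 130.6 kips.
Governing: min(184.0, 197.0, 142.7, 130.6) = 130.6 kips → gross-section yield.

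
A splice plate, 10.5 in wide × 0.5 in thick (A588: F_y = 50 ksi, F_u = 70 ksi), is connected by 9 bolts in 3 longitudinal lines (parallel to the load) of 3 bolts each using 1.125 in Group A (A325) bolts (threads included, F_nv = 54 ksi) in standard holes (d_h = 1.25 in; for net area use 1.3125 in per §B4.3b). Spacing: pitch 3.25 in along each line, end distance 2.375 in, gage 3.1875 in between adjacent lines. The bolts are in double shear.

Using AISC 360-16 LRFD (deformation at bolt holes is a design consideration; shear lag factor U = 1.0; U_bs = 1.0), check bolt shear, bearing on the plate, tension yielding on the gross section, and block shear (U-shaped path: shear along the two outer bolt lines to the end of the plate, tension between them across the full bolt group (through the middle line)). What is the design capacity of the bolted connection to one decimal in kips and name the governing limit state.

236.3 kips (gross-section yield governs)

Bolt shear: A_b = π(1.125)²/4 = 0.99402 in². φR_n = 0.75 × 54 × 0.99402 × 9 × 2 = 724.6 kips.
Bearing (0.5 in plate, F_u = 70 ksi): end bolts L_c = 2.375 − 1.25/2 = 1.75, R_n = min(1.2×1.75×0.5×70, 2.4×1.125×0.5×70) = 73.5 kips/bolt; interior L_c = 3.25 − 1.25 = 2, R_n = 84 kips/bolt. φR_n = 0.75 × (3×73.5 + 6×84) = 543.4 kips.
Tension yield (gross): A_g = 10.5×0.5 = 5.25 in². φR_n = 0.90 × 50 × 5.25 = 236.3 kips.
Block shear: shear path 2×[2.375+2×3.25] = 2×8.875 in, A_gv = 8.875, A_nv = 2×(8.875 − 2.5×1.3125)×0.5 = 5.5938 in²; tension across gage: (6.375 − 2×1.3125)×0.5 = 1.875 in². R_n = min(0.6×70×5.5938, 0.6×50×8.875) + 1.0×70×1.875 = min(234.94, 266.25) + 131.25 = 366.19 kips. φR_n = 0.75 × 366.19 = 274.6 kips.
Governing: min(724.6, 543.4, 236.3, 274.6) = 236.3 kips → gross-section yield.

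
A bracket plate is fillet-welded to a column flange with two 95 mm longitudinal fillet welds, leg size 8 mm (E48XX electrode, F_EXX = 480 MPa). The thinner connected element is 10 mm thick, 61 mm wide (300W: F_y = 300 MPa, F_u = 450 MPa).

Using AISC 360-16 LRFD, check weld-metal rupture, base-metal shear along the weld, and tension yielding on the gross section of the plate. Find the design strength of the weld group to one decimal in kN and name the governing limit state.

164.7 kN (gross-section yield governs)

Weld metal: throat = 0.707×8 = 5.656 mm, L = 2×95 = 190 mm. φR_n = 0.75 × 0.6 × 480 × 5.656 × 190 = 232.1 kN.
Base metal shear (10 mm plate): yield φR_n = 1.0×0.6×300×10×190 = 342.0 kN; rupture φR_n = 0.75×0.6×450×10×190 = 384.8 kN; take 342.0 kN (yield).
Tension yield (gross): A_g = 61×10 = 610 mm². φR_n = 0.90 × 300 × 610 = 164.7 kN.
Governing: min(232.1, 342.0, 164.7) = 164.7 kN → gross-section yield.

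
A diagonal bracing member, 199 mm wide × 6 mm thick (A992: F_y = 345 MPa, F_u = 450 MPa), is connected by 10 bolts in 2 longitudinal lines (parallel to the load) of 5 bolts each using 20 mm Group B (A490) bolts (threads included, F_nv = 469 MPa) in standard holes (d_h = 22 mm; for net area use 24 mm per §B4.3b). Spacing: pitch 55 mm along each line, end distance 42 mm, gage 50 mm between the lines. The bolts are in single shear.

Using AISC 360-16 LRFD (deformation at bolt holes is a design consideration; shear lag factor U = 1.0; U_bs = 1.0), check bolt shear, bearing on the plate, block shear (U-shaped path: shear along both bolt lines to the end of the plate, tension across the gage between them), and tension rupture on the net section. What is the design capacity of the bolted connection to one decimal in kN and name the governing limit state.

305.8 kN (net-section rupture governs)

Bolt shear: A_b = π(20)²/4 = 314.16 mm². φR_n = 0.75 × 469 × 314.16 × 10 × 1 = 1105.1 kN.
Bearing (6 mm plate, F_u = 450 MPa): end bolts L_c = 42 − 22/2 = 31, R_n = min(1.2×31×6×450, 2.4×20×6×450) = 100.44 kN/bolt; interior L_c = 55 − 22 = 33, R_n = 106.92 kN/bolt. φR_n = 0.75 × (2×100.44 + 8×106.92) = 792.2 kN.
Block shear: shear path 2×[42+4×55] = 2×262 mm, A_gv = 3144, A_nv = 2×(262 − 4.5×24)×6 = 1848 mm²; tension across gage: (50 − 1×24)×6 = 156 mm². R_n = min(0.6×450×1848, 0.6×345×3144) + 1.0×450×156 = min(498.96, 650.81) + 70.2 = 569.16 kN. φR_n = 0.75 × 569.16 = 426.9 kN.
Tension rupture (net): A_n = (199 − 2×24)×6 = 906 mm² (U = 1.0, A_e = A_n). φR_n = 0.75 × 450 × 906 = 305.8 kN.
Governing: min(1105.1, 792.2, 426.9, 305.8) = 305.8 kN → net-section rupture.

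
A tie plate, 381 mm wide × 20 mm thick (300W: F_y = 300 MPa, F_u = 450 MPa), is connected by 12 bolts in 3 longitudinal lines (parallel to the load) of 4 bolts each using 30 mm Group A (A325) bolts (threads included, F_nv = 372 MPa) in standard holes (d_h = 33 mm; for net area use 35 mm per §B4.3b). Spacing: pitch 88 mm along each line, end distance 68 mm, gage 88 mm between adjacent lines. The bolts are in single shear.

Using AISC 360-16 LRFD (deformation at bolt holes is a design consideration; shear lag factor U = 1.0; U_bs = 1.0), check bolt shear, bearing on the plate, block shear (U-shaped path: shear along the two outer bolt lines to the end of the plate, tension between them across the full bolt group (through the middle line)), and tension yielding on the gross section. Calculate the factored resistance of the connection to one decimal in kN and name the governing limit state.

Bolt shear: A_b = π(30)²/4 = 706.86 mm². φR_n = 0.75 × 372 × 706.86 × 12 × 1 = 2366.6 kN.
Bearing (20 mm plate, F_u = 450 MPa): end bolts L_c = 68 − 33/2 = 51.5, R_n = min(1.2×51.5×20×450, 2.4×30×20×450) = 556.2 kN/bolt; interior L_c = 88 − 33 = 55, R_n = 594 kN/bolt. φR_n = 0.75 × (3×556.2 + 9×594) = 5261.0 kN.
Block shear: shear path 2×[68+3×88] = 2×332 mm, A_gv = 13280, A_nv = 2×(332 − 3.5×35)×20 = 8380 mm²; tension across gage: (176 − 2×35)×20 = 2120 mm². R_n = min(0.6×450×8380, 0.6×300×13280) + 1.0×450×2120 = min(2262.6, 2390.4) + 954 = 3216.6 kN. φR_n = 0.75 × 3216.6 = 2412.5 kN.
Tension yield (gross): A_g = 381×20 = 7620 mm². φR_n = 0.90 × 300 × 7620 = 2057.4 kN.
Governing: min(2366.6, 5261.0, 2412.5, 2057.4) = 2057.4 kN → gross-section yield.

2057.4 kN (gross-section yield governs)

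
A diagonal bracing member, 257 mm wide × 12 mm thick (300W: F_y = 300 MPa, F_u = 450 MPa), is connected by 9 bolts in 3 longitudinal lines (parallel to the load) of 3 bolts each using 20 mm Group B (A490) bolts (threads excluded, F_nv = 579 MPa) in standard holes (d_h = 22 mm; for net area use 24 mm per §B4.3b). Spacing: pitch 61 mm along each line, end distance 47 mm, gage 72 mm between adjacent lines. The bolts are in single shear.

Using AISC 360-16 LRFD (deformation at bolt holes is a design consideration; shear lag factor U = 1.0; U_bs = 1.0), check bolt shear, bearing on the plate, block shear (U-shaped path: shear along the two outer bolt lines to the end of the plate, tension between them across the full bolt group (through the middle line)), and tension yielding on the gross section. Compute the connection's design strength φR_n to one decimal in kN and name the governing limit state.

Bolt shear: A_b = π(20)²/4 = 314.16 mm². φR_n = 0.75 × 579 × 314.16 × 9 × 1 = 1227.8 kN.
Bearing (12 mm plate, F_u = 450 MPa): end bolts L_c = 47 − 22/2 = 36, R_n = min(1.2×36×12×450, 2.4×20×12×450) = 233.28 kN/bolt; interior L_c = 61 − 22 = 39, R_n = 252.72 kN/bolt. φR_n = 0.75 × (3×233.28 + 6×252.72) = 1662.1 kN.
Block shear: shear path 2×[47+2×61] = 2×169 mm, A_gv = 4056, A_nv = 2×(169 − 2.5×24)×12 = 2616 mm²; tension across gage: (144 − 2×24)×12 = 1152 mm². R_n = min(0.6×450×2616, 0.6×300×4056) + 1.0×450×1152 = min(706.32, 730.08) + 518.4 = 1224.7 kN. φR_n = 0.75 × 1224.7 = 918.5 kN.
Tension yield (gross): A_g = 257×12 = 3084 mm². φR_n = 0.90 × 300 × 3084 = 832.7 kN.
Governing: min(1227.8, 1662.1, 918.5, 832.7) = 832.7 kN → gross-section yield.

832.7 kN (gross-section yield governs)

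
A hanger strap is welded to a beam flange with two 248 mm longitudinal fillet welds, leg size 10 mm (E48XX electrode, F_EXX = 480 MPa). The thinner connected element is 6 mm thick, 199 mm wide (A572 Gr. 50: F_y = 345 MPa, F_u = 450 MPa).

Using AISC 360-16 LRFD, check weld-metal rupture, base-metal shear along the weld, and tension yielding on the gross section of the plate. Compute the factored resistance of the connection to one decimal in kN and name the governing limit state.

Weld metal: throat = 0.707×10 = 7.07 mm, L = 2×248 = 496 mm. φR_n = 0.75 × 0.6 × 480 × 7.07 × 496 = 757.5 kN.
Base metal shear (6 mm plate): yield φR_n = 1.0×0.6×345×6×496 = 616.0 kN; rupture φR_n = 0.75×0.6×450×6×496 = 602.6 kN; take 602.6 kN (rupture).
Tension yield (gross): A_g = 199×6 = 1194 mm². φR_n = 0.90 × 345 × 1194 = 370.7 kN.
Governing: min(757.5, 602.6, 370.7) = 370.7 kN → gross-section yield.

370.7 kN (gross-section yield governs)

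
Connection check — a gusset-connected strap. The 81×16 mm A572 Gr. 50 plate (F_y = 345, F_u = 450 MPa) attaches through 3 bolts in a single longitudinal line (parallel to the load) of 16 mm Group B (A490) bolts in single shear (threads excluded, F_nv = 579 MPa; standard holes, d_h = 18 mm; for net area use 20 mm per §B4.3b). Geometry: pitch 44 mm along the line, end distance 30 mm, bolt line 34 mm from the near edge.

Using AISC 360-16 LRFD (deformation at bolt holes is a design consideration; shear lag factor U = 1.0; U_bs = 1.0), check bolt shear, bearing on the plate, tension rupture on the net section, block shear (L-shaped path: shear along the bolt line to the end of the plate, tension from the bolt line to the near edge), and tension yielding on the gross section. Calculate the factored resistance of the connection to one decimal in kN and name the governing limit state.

261.9 kN (bolt shear governs)

Bolt shear: A_b = π(16)²/4 = 201.06 mm². φR_n = 0.75 × 579 × 201.06 × 3 × 1 = 261.9 kN.
Bearing (16 mm plate, F_u = 450 MPa): end bolts L_c = 30 − 18/2 = 21, R_n = min(1.2×21×16×450, 2.4×16×16×450) = 181.44 kN/bolt; interior L_c = 44 − 18 = 26, R_n = 224.64 kN/bolt. φR_n = 0.75 × (1×181.44 + 2×224.64) = 473.0 kN.
Tension rupture (net): A_n = (81 − 1×20)×16 = 976 mm² (U = 1.0, A_e = A_n). φR_n = 0.75 × 450 × 976 = 329.4 kN.
Block shear: shear path 1×[30+2×44] = 1×118 mm, A_gv = 1888, A_nv = 1×(118 − 2.5×20)×16 = 1088 mm²; tension to near edge: (34 − 0.5×20)×16 = 384 mm². R_n = min(0.6×450×1088, 0.6×345×1888) + 1.0×450×384 = min(293.76, 390.82) + 172.8 = 466.56 kN. φR_n = 0.75 × 466.56 = 349.9 kN.
Tension yield (gross): A_g = 81×16 = 1296 mm². φR_n = 0.90 × 345 × 1296 = 402.4 kN.
Governing: min(261.9, 473.0, 329.4, 349.9, 402.4) = 261.9 kN → bolt shear.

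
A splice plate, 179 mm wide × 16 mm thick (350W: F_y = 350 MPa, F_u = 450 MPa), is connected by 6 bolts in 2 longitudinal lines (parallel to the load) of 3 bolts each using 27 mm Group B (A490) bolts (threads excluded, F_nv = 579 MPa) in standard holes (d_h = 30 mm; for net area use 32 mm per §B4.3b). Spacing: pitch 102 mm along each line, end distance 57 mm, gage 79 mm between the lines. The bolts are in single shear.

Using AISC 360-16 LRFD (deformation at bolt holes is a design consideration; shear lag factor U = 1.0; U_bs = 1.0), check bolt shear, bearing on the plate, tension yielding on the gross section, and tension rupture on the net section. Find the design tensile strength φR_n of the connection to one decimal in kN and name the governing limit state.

621.0 kN (net-section rupture governs)

Bolt shear: A_b = π(27)²/4 = 572.56 mm². φR_n = 0.75 × 579 × 572.56 × 6 × 1 = 1491.8 kN.
Bearing (16 mm plate, F_u = 450 MPa): end bolts L_c = 57 − 30/2 = 42, R_n = min(1.2×42×16×450, 2.4×27×16×450) = 362.88 kN/bolt; interior L_c = 102 − 30 = 72, R_n = 466.56 kN/bolt. φR_n = 0.75 × (2×362.88 + 4×466.56) = 1944.0 kN.
Tension yield (gross): A_g = 179×16 = 2864 mm². φR_n = 0.90 × 350 × 2864 = 902.2 kN.
Tension rupture (net): A_n = (179 − 2×32)×16 = 1840 mm² (U = 1.0, A_e = A_n). φR_n = 0.75 × 450 × 1840 = 621.0 kN.
Governing: min(1491.8, 1944.0, 902.2, 621.0) = 621.0 kN → net-section rupture.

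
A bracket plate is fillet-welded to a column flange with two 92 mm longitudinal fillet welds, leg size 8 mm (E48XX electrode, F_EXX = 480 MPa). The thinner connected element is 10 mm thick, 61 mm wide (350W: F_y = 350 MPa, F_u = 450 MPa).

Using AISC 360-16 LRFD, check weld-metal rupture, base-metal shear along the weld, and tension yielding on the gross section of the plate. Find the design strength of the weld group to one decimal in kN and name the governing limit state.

Weld metal: throat = 0.707×8 = 5.656 mm, L = 2×92 = 184 mm. φR_n = 0.75 × 0.6 × 480 × 5.656 × 184 = 224.8 kN.
Base metal shear (10 mm plate): yield φR_n = 1.0×0.6×350×10×184 = 386.4 kN; rupture φR_n = 0.75×0.6×450×10×184 = 372.6 kN; take 372.6 kN (rupture).
Tension yield (gross): A_g = 61×10 = 610 mm². φR_n = 0.90 × 350 × 610 = 192.2 kN.
Governing: min(224.8, 372.6, 192.2) = 192.2 kN → gross-section yield.

192.2 kN (gross-section yield governs)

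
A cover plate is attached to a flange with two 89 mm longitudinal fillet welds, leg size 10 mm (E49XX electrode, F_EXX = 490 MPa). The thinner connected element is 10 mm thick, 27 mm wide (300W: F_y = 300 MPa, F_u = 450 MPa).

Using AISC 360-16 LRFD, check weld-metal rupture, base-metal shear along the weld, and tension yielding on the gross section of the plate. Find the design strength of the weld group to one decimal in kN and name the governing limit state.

72.9 kN (gross-section yield governs)

Weld metal: throat = 0.707×10 = 7.07 mm, L = 2×89 = 178 mm. φR_n = 0.75 × 0.6 × 490 × 7.07 × 178 = 277.5 kN.
Base metal shear (10 mm plate): yield φR_n = 1.0×0.6×300×10×178 = 320.4 kN; rupture φR_n = 0.75×0.6×450×10×178 = 360.5 kN; take 320.4 kN (yield).
Tension yield (gross): A_g = 27×10 = 270 mm². φR_n = 0.90 × 300 × 270 = 72.9 kN.
Governing: min(277.5, 320.4, 72.9) = 72.9 kN → gross-section yield.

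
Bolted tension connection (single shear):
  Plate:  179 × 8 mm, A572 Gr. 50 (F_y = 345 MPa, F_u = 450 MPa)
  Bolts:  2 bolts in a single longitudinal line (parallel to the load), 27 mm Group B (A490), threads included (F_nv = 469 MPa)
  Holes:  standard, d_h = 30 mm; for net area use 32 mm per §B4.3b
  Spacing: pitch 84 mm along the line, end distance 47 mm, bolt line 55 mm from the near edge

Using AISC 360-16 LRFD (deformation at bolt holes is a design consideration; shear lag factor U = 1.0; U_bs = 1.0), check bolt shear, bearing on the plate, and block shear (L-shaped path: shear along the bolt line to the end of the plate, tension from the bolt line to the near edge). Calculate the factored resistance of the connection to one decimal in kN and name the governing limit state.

239.8 kN (block shear governs)

Bolt shear: A_b = π(27)²/4 = 572.56 mm². φR_n = 0.75 × 469 × 572.56 × 2 × 1 = 402.8 kN.
Bearing (8 mm plate, F_u = 450 MPa): end bolts L_c = 47 − 30/2 = 32, R_n = min(1.2×32×8×450, 2.4×27×8×450) = 138.24 kN/bolt; interior L_c = 84 − 30 = 54, R_n = 233.28 kN/bolt. φR_n = 0.75 × (1×138.24 + 1×233.28) = 278.6 kN.
Block shear: shear path 1×[47+1×84] = 1×131 mm, A_gv = 1048, A_nv = 1×(131 − 1.5×32)×8 = 664 mm²; tension to near edge: (55 − 0.5×32)×8 = 312 mm². R_n = min(0.6×450×664, 0.6×345×1048) + 1.0×450×312 = min(179.28, 216.94) + 140.4 = 319.68 kN. φR_n = 0.75 × 319.68 = 239.8 kN.
Governing: min(402.8, 278.6, 239.8) = 239.8 kN → block shear.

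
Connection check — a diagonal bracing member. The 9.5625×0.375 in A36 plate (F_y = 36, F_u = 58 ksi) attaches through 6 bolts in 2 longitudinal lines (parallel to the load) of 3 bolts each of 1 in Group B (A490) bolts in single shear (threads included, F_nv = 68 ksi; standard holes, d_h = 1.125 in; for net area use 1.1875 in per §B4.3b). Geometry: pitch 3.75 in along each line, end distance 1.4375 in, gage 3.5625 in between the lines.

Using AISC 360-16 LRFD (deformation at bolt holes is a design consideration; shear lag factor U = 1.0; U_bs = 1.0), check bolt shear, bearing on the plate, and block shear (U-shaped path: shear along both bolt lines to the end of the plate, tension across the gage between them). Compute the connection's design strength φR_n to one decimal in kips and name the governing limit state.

147.3 kips (block shear governs)

Bolt shear: A_b = π(1)²/4 = 0.7854 in². φR_n = 0.75 × 68 × 0.7854 × 6 × 1 = 240.3 kips.
Bearing (0.375 in plate, F_u = 58 ksi): end bolts L_c = 1.4375 − 1.125/2 = 0.875, R_n = min(1.2×0.875×0.375×58, 2.4×1×0.375×58) = 22.838 kips/bolt; interior L_c = 3.75 − 1.125 = 2.625, R_n = 52.2 kips/bolt. φR_n = 0.75 × (2×22.838 + 4×52.2) = 190.9 kips.
Block shear: shear path 2×[1.4375+2×3.75] = 2×8.9375 in, A_gv = 6.7031, A_nv = 2×(8.9375 − 2.5×1.1875)×0.375 = 4.4766 in²; tension across gage: (3.5625 − 1×1.1875)×0.375 = 0.89063 in². R_n = min(0.6×58×4.4766, 0.6×36×6.7031) + 1.0×58×0.89063 = min(155.79, 144.79) + 51.657 = 196.45 kips. φR_n = 0.75 × 196.45 = 147.3 kips.
Governing: min(240.3, 190.9, 147.3) = 147.3 kips → block shear.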